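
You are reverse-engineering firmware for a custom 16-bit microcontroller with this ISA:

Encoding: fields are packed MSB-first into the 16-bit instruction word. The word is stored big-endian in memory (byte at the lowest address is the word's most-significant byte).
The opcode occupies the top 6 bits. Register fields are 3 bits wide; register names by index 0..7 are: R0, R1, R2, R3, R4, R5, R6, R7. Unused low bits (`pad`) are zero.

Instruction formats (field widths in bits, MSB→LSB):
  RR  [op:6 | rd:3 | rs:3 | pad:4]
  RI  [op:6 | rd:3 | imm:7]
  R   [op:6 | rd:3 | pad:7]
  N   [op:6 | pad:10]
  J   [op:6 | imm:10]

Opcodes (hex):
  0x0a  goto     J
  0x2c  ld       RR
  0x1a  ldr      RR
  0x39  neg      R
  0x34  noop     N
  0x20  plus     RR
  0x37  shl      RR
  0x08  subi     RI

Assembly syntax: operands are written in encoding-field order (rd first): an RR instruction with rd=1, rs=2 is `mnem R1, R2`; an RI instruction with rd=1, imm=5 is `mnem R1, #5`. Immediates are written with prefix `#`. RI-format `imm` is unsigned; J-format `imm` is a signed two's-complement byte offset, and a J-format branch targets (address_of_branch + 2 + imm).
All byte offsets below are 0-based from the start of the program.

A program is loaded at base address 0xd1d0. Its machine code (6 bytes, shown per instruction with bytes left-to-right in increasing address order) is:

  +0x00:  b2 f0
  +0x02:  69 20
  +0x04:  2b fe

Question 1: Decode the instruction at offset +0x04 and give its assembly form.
goto #-2

@+04  big-endian(2b fe) = 0x2bfe
  op=0x2bfe>>10=0xa ⇒ goto (J)
  [9:0] imm=1022 (s10→-2) = #-2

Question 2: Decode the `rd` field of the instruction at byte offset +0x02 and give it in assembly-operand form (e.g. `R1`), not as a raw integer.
+0x02: 69 20 ⇒ word 0x6920 (big)
  opcode bits[15:10]=0x1a: ldr/RR
  [9:7] rd=2 = R2
  [6:4] rs=2 = R2

R2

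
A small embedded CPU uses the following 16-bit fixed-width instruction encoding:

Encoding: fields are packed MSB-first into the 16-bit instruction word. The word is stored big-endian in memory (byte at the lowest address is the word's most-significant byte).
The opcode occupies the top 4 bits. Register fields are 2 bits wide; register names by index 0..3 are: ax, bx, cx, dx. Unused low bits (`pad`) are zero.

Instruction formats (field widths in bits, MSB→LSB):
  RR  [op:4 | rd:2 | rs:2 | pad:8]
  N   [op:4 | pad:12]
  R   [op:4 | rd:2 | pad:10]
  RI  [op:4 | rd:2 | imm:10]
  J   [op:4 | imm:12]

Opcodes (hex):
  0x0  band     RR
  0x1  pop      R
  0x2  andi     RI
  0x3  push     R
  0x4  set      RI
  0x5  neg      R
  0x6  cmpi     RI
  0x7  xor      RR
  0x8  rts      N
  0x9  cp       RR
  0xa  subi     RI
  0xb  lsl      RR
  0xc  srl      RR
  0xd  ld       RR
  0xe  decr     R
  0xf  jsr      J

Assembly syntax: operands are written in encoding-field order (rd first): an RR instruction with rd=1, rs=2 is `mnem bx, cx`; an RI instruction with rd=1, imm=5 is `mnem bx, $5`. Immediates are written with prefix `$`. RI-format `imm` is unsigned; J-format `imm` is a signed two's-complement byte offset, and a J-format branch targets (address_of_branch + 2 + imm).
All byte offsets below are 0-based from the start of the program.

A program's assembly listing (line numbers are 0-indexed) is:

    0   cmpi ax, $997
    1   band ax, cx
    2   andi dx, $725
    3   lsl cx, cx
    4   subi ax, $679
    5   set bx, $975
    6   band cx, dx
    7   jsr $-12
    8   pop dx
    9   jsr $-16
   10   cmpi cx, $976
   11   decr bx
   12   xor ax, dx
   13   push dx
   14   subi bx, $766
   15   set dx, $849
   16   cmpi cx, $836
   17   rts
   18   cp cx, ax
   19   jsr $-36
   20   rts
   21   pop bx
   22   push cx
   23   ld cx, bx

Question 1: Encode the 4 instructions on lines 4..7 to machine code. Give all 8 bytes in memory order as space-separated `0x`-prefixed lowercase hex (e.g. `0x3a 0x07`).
4. subi fields op=0xa:4|rd=0:2|imm=679:10 → word a2a7h → a2 a7
5. set fields op=0x4:4|rd=1:2|imm=975:10 → word 47cfh → 47 cf
6. band fields op=0x0:4|rd=2:2|rs=3:2|pad=0:8 → word 0b00h → 0b 00
7. jsr fields op=0xf:4|imm=-12:12 → word fff4h → ff f4

0xa2 0xa7 0x47 0xcf 0x0b 0x00 0xff 0xf4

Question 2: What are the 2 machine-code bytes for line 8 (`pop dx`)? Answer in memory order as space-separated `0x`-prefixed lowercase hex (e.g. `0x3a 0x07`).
L8: pop op=0x1:4|rd=3:2|pad=0:10 ⇒ 0x1c00 ⇒ big 1c 00

0x1c 0x00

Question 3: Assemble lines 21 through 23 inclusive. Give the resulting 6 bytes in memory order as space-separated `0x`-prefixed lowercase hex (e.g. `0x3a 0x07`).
line 21 (pop): pack op=0x1:4|rd=1:2|pad=0:10 = 0x1400; big→ 14 00
line 22 (push): pack op=0x3:4|rd=2:2|pad=0:10 = 0x3800; big→ 38 00
line 23 (ld): pack op=0xd:4|rd=2:2|rs=1:2|pad=0:8 = 0xd900; big→ d9 00

0x14 0x00 0x38 0x00 0xd9 0x00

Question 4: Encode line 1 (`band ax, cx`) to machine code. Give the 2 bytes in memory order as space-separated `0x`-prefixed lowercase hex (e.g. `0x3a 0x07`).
0x02 0x00

1. band fields op=0x0:4|rd=0:2|rs=2:2|pad=0:8 → word 0200h → 02 00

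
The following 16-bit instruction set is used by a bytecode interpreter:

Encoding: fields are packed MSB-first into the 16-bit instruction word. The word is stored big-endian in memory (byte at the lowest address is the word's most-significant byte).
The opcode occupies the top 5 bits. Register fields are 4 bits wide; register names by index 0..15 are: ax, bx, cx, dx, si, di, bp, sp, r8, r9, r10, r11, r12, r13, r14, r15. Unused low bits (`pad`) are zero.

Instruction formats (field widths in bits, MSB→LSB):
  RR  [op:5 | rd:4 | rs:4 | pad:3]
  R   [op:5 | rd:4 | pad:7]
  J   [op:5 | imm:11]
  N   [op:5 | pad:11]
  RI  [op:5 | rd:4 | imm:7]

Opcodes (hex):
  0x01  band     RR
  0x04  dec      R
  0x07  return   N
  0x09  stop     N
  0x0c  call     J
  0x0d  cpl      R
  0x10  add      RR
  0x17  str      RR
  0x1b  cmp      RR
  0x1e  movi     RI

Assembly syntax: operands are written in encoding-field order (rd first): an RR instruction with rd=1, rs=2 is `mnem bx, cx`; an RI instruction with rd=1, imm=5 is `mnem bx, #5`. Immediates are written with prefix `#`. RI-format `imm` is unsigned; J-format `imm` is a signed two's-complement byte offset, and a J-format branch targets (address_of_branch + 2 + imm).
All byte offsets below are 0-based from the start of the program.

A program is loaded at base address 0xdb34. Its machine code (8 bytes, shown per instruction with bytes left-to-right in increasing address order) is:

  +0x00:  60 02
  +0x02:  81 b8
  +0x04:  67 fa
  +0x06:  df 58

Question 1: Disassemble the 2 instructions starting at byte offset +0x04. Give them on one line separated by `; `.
call #-6; cmp r14, r11

[04] 67 fa → 0x67fa
  top 5b → 0xc → call [J]
  imm@[10:0]=0x7fa (s11→-6) ⇒ #-6
[06] df 58 → 0xdf58
  top 5b → 0x1b → cmp [RR]
  rd@[10:7]=0xe ⇒ r14
  rs@[6:3]=0xb ⇒ r11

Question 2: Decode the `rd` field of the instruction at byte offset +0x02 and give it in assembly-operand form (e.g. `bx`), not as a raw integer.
dx

+0x02: 81 b8 ⇒ word 0x81b8 (big)
  top 5b → 0x10 → add [RR]
  rd@[10:7]=0x3 ⇒ dx
  rs@[6:3]=0x7 ⇒ sp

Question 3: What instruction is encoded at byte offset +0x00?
@+00  big-endian(60 02) = 0x6002
  top 5b → 0xc → call [J]
  imm: (w>>0)&0x7ff=0x2 → #2

call #2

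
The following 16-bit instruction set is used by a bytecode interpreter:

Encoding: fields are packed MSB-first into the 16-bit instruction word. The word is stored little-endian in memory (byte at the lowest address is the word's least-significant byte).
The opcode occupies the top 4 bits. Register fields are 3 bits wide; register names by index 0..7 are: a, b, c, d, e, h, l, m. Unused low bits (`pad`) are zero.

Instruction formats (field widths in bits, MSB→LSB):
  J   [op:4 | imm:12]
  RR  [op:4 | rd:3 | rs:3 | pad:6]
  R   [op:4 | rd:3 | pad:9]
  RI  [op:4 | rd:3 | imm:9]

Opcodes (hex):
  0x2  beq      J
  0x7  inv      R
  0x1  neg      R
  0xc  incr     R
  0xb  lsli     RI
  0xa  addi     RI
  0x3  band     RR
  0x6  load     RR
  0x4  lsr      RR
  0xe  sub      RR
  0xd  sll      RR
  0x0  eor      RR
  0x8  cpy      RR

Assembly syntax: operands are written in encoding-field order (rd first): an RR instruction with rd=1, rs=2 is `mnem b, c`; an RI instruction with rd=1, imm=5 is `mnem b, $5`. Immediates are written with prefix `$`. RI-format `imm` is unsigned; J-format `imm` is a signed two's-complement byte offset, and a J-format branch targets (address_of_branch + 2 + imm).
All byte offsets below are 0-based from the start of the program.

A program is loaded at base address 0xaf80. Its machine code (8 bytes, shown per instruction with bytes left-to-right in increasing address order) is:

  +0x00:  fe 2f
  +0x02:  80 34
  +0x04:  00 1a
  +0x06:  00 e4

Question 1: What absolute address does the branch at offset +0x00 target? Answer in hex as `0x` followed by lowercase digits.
@+00  little-endian(fe 2f) = 0x2ffe
  opcode bits[15:12]=0x2: beq/J
  [11:0] imm=4094 (s12→-2) = $-2
  target = base 0xaf80 + off 0x00 + 2 + imm -2 = 0xaf80

0xaf80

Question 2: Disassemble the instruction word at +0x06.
+0x06: 00 e4 ⇒ word 0xe400 (little)
  op=0xe400>>12=0xe ⇒ sub (RR)
  rd: (w>>9)&0x7=0x2 → c
  rs: (w>>6)&0x7=0x0 → a

sub c, a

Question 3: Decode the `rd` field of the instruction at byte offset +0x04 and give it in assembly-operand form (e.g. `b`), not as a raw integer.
+0x04: 00 1a ⇒ word 0x1a00 (little)
  opcode bits[15:12]=0x1: neg/R
  [11:9] rd=5 = h

h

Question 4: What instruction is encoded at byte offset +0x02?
[02] 80 34 → 0x3480
  op=0x3480>>12=0x3 ⇒ band (RR)
  rd: (w>>9)&0x7=0x2 → c
  rs: (w>>6)&0x7=0x2 → c

band c, c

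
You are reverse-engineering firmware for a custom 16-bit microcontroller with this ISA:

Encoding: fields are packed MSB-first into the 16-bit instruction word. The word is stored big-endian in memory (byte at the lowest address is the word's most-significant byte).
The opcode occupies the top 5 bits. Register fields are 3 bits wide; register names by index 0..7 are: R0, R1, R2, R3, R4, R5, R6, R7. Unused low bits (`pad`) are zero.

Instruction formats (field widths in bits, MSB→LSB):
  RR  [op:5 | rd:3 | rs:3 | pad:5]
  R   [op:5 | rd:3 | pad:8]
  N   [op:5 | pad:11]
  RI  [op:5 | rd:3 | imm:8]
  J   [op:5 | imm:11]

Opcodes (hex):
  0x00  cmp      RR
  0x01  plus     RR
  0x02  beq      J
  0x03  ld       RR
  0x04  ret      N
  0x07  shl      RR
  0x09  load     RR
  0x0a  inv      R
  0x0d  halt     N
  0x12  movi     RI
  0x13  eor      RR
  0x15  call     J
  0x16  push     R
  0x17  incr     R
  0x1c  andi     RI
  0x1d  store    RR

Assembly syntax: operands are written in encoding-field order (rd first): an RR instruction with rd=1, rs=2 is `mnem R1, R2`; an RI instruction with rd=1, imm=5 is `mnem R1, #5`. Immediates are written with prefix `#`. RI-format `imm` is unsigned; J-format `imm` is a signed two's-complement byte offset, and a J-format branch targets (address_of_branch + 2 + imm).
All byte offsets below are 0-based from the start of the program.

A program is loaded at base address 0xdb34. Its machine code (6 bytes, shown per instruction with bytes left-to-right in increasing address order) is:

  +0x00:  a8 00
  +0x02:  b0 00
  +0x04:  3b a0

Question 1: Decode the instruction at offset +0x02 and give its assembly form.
off 0x02: read b0 00 as big → 0xb000
  top 5b → 0x16 → push [R]
  [10:8] rd=0 = R0

push R0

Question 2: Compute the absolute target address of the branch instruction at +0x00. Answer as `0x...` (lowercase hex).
0xdb36

[00] a8 00 → 0xa800
  op=0xa800>>11=0x15 ⇒ call (J)
  imm@[10:0]=0x0 ⇒ #0
  target = base 0xdb34 + off 0x00 + 2 + imm 0 = 0xdb36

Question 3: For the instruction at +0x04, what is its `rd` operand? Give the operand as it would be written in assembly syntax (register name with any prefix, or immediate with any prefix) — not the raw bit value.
R3

off 0x04: read 3b a0 as big → 0x3ba0
  op=0x3ba0>>11=0x7 ⇒ shl (RR)
  rd: (w>>8)&0x7=0x3 → R3
  rs: (w>>5)&0x7=0x5 → R5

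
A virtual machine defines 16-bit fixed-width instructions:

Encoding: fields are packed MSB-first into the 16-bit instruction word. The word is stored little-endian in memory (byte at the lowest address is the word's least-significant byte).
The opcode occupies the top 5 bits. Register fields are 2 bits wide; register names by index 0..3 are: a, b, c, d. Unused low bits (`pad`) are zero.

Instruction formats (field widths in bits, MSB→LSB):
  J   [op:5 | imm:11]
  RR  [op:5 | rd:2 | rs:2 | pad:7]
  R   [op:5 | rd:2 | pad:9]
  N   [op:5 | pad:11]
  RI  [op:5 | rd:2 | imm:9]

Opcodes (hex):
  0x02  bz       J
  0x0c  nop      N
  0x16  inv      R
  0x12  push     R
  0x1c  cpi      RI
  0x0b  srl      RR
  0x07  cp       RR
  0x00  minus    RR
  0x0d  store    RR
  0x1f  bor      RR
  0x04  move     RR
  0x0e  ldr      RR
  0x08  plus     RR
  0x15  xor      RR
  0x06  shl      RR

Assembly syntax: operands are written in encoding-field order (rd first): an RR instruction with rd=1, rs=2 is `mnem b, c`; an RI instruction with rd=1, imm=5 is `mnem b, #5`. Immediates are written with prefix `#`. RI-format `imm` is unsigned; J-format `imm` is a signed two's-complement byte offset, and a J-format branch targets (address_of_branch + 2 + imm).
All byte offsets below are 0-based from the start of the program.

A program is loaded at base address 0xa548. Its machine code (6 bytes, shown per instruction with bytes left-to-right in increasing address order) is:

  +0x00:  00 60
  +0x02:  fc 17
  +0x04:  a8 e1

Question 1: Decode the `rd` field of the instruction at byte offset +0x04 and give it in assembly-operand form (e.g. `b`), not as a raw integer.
off 0x04: read a8 e1 as little → 0xe1a8
  opcode bits[15:11]=0x1c: cpi/RI
  [10:9] rd=0 = a
  [8:0] imm=424 = #424

a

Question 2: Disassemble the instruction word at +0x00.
off 0x00: read 00 60 as little → 0x6000
  top 5b → 0xc → nop [N]

nop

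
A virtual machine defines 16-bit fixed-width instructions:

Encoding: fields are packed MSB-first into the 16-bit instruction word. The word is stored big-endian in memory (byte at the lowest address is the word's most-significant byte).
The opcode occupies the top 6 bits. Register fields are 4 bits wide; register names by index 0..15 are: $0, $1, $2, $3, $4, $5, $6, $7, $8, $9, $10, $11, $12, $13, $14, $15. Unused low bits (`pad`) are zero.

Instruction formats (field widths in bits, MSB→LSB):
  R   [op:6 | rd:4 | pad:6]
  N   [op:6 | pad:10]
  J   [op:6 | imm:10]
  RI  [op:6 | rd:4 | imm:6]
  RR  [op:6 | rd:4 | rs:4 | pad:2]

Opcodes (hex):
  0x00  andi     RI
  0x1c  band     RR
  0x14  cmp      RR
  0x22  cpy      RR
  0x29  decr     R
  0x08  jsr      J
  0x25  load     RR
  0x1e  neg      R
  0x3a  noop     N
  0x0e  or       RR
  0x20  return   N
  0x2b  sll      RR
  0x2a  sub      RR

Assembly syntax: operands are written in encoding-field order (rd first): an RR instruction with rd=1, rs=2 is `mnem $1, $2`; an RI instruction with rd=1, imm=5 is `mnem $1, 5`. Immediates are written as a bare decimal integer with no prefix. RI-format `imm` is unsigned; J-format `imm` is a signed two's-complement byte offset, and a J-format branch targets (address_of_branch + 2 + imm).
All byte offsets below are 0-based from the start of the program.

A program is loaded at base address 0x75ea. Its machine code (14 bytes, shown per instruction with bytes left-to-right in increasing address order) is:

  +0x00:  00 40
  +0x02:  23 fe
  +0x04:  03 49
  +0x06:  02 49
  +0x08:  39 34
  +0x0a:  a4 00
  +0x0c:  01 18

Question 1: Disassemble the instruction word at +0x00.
andi $1, 0

@+00  big-endian(00 40) = 0x0040
  top 6b → 0x0 → andi [RI]
  rd: (w>>6)&0xf=0x1 → $1
  imm: (w>>0)&0x3f=0x0 → 0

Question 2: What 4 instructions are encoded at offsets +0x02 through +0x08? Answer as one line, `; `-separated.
jsr -2; andi $13, 9; andi $9, 9; or $4, $13

[02] 23 fe → 0x23fe
  op=0x23fe>>10=0x8 ⇒ jsr (J)
  imm@[9:0]=0x3fe (s10→-2) ⇒ -2
[04] 03 49 → 0x0349
  op=0x0349>>10=0x0 ⇒ andi (RI)
  rd@[9:6]=0xd ⇒ $13
  imm@[5:0]=0x9 ⇒ 9
[06] 02 49 → 0x0249
  op=0x0249>>10=0x0 ⇒ andi (RI)
  rd@[9:6]=0x9 ⇒ $9
  imm@[5:0]=0x9 ⇒ 9
[08] 39 34 → 0x3934
  op=0x3934>>10=0xe ⇒ or (RR)
  rd@[9:6]=0x4 ⇒ $4
  rs@[5:2]=0xd ⇒ $13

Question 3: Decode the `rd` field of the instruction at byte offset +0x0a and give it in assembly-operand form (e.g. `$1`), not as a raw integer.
$0

[0a] a4 00 → 0xa400
  opcode bits[15:10]=0x29: decr/R
  rd: (w>>6)&0xf=0x0 → $0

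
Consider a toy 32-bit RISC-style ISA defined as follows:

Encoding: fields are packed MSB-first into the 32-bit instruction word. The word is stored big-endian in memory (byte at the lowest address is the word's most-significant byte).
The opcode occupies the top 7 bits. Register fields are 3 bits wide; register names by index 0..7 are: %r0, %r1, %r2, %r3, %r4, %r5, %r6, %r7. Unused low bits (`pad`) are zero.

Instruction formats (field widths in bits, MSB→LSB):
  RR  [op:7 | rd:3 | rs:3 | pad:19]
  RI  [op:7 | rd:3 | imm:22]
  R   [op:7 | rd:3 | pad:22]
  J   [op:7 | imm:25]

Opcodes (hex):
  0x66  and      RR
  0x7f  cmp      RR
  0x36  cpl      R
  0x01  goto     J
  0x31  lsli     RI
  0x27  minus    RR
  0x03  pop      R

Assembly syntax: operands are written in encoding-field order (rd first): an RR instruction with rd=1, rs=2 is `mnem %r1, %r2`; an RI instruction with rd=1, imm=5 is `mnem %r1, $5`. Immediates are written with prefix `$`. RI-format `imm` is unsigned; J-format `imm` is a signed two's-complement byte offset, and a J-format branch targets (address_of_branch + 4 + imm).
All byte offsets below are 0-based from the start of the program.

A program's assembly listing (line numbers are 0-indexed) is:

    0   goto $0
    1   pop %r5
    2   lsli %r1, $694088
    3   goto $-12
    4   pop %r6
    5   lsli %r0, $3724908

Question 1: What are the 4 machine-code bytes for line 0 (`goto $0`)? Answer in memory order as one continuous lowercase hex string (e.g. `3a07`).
line 0 (goto): pack op=0x1:7|imm=0:25 = 0x02000000; big→ 02 00 00 00

02000000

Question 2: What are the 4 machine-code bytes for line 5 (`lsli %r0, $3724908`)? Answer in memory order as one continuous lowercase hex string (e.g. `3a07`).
6238d66c

line 5 (lsli): pack op=0x31:7|rd=0:3|imm=3724908:22 = 0x6238d66c; big→ 62 38 d6 6c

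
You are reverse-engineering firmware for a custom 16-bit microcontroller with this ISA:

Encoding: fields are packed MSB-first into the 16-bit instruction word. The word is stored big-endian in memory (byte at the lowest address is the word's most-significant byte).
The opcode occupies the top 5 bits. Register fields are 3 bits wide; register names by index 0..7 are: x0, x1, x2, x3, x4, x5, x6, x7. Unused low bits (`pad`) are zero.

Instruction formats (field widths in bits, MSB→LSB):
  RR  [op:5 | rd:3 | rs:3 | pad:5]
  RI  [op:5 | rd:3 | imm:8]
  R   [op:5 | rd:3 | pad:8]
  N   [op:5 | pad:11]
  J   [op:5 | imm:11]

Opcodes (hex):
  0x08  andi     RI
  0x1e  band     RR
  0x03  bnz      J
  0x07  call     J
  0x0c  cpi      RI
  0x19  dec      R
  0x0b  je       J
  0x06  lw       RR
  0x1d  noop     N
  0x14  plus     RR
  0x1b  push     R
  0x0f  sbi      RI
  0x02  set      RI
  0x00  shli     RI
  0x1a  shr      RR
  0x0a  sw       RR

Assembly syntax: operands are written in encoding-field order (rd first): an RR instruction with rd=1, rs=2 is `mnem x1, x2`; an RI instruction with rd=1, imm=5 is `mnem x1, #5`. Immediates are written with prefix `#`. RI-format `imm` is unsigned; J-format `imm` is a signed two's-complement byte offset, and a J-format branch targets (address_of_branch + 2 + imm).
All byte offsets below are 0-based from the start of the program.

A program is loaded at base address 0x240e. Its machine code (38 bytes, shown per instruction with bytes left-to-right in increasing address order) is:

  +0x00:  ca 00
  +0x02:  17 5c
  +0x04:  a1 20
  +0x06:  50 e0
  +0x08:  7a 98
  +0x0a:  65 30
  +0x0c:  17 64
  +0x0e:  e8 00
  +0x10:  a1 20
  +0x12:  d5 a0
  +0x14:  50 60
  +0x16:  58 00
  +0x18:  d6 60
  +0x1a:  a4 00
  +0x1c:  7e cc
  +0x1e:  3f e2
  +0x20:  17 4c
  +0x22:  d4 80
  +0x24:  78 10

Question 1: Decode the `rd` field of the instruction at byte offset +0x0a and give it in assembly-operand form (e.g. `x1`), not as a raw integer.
x5

[0a] 65 30 → 0x6530
  op=0x6530>>11=0xc ⇒ cpi (RI)
  [10:8] rd=5 = x5
  [7:0] imm=48 = #48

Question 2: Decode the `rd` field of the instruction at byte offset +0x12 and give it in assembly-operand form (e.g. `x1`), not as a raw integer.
+0x12: d5 a0 ⇒ word 0xd5a0 (big)
  opcode bits[15:11]=0x1a: shr/RR
  [10:8] rd=5 = x5
  [7:5] rs=5 = x5

x5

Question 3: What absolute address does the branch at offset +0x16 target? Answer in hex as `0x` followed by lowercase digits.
0x2426

off 0x16: read 58 00 as big → 0x5800
  opcode bits[15:11]=0xb: je/J
  [10:0] imm=0 = #0
  target = base 0x240e + off 0x16 + 2 + imm 0 = 0x2426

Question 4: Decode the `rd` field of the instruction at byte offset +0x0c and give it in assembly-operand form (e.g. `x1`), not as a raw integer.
x7

@+0c  big-endian(17 64) = 0x1764
  opcode bits[15:11]=0x2: set/RI
  rd: (w>>8)&0x7=0x7 → x7
  imm: (w>>0)&0xff=0x64 → #100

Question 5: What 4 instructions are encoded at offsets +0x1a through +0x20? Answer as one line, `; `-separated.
[1a] a4 00 → 0xa400
  op=0xa400>>11=0x14 ⇒ plus (RR)
  rd@[10:8]=0x4 ⇒ x4
  rs@[7:5]=0x0 ⇒ x0
[1c] 7e cc → 0x7ecc
  op=0x7ecc>>11=0xf ⇒ sbi (RI)
  rd@[10:8]=0x6 ⇒ x6
  imm@[7:0]=0xcc ⇒ #204
[1e] 3f e2 → 0x3fe2
  op=0x3fe2>>11=0x7 ⇒ call (J)
  imm@[10:0]=0x7e2 (s11→-30) ⇒ #-30
[20] 17 4c → 0x174c
  op=0x174c>>11=0x2 ⇒ set (RI)
  rd@[10:8]=0x7 ⇒ x7
  imm@[7:0]=0x4c ⇒ #76

plus x4, x0; sbi x6, #204; call #-30; set x7, #76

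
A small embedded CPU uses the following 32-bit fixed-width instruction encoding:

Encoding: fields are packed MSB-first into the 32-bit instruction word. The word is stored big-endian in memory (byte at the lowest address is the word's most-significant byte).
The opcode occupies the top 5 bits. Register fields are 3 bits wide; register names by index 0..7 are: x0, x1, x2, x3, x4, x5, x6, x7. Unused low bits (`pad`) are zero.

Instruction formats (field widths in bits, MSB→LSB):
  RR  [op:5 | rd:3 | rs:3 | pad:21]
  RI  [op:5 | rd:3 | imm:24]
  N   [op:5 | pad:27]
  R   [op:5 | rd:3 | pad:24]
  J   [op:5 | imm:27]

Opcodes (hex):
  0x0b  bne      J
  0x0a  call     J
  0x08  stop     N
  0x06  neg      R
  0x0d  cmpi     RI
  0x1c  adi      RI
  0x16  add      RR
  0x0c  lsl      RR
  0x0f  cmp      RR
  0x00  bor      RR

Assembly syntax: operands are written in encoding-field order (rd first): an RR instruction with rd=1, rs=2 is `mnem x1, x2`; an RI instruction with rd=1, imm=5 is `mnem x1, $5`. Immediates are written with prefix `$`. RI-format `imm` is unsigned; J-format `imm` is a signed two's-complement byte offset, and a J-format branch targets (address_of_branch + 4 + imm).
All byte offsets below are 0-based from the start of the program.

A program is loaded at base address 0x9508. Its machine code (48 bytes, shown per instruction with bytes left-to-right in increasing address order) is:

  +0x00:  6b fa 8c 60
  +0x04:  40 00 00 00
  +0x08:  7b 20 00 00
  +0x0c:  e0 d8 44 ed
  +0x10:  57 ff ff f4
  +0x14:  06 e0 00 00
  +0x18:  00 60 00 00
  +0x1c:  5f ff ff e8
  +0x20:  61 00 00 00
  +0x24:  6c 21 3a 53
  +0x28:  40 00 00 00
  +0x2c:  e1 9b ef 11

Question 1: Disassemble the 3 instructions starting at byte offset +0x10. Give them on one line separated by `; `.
call $-12; bor x6, x7; bor x0, x3

[10] 57 ff ff f4 → 0x57fffff4
  opcode bits[31:27]=0xa: call/J
  [26:0] imm=134217716 (s27→-12) = $-12
[14] 06 e0 00 00 → 0x06e00000
  opcode bits[31:27]=0x0: bor/RR
  [26:24] rd=6 = x6
  [23:21] rs=7 = x7
[18] 00 60 00 00 → 0x00600000
  opcode bits[31:27]=0x0: bor/RR
  [26:24] rd=0 = x0
  [23:21] rs=3 = x3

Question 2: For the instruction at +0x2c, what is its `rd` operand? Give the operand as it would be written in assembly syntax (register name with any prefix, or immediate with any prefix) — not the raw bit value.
off 0x2c: read e1 9b ef 11 as big → 0xe19bef11
  opcode bits[31:27]=0x1c: adi/RI
  rd@[26:24]=0x1 ⇒ x1
  imm@[23:0]=0x9bef11 ⇒ $10219281

x1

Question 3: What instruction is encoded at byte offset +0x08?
cmp x3, x1

[08] 7b 20 00 00 → 0x7b200000
  top 5b → 0xf → cmp [RR]
  [26:24] rd=3 = x3
  [23:21] rs=1 = x1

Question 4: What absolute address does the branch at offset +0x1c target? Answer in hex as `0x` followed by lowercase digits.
0x9510

@+1c  big-endian(5f ff ff e8) = 0x5fffffe8
  opcode bits[31:27]=0xb: bne/J
  imm: (w>>0)&0x7ffffff=0x7ffffe8 (s27→-24) → $-24
  target = base 0x9508 + off 0x1c + 4 + imm -24 = 0x9510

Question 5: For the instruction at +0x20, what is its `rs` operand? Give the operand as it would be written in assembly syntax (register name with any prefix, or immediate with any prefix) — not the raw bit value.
x0

@+20  big-endian(61 00 00 00) = 0x61000000
  opcode bits[31:27]=0xc: lsl/RR
  [26:24] rd=1 = x1
  [23:21] rs=0 = x0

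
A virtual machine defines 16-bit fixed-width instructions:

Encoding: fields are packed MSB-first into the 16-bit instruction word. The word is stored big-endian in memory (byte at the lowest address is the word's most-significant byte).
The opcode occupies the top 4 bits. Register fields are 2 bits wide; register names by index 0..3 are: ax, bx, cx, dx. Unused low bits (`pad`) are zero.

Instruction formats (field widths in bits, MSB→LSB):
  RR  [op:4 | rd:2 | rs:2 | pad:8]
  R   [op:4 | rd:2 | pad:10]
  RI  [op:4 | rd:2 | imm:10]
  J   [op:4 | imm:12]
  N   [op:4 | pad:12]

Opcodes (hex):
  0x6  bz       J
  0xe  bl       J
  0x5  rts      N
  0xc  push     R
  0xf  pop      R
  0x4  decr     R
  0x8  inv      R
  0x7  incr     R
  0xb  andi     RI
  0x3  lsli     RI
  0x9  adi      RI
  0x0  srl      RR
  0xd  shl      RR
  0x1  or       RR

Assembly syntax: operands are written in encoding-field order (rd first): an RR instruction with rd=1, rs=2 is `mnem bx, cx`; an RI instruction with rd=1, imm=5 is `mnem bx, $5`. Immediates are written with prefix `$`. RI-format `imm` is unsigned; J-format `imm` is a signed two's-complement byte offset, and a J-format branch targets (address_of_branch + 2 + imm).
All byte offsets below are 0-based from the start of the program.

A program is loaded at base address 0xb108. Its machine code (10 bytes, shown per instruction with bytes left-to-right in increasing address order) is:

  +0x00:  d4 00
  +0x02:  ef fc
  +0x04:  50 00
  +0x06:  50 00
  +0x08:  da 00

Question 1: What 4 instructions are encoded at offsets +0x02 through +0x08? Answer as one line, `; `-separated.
+0x02: ef fc ⇒ word 0xeffc (big)
  top 4b → 0xe → bl [J]
  imm: (w>>0)&0xfff=0xffc (s12→-4) → $-4
+0x04: 50 00 ⇒ word 0x5000 (big)
  top 4b → 0x5 → rts [N]
+0x06: 50 00 ⇒ word 0x5000 (big)
  top 4b → 0x5 → rts [N]
+0x08: da 00 ⇒ word 0xda00 (big)
  top 4b → 0xd → shl [RR]
  rd: (w>>10)&0x3=0x2 → cx
  rs: (w>>8)&0x3=0x2 → cx

bl $-4; rts; rts; shl cx, cx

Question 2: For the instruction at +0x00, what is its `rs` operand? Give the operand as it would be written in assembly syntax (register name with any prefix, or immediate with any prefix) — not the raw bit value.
@+00  big-endian(d4 00) = 0xd400
  top 4b → 0xd → shl [RR]
  rd@[11:10]=0x1 ⇒ bx
  rs@[9:8]=0x0 ⇒ ax

ax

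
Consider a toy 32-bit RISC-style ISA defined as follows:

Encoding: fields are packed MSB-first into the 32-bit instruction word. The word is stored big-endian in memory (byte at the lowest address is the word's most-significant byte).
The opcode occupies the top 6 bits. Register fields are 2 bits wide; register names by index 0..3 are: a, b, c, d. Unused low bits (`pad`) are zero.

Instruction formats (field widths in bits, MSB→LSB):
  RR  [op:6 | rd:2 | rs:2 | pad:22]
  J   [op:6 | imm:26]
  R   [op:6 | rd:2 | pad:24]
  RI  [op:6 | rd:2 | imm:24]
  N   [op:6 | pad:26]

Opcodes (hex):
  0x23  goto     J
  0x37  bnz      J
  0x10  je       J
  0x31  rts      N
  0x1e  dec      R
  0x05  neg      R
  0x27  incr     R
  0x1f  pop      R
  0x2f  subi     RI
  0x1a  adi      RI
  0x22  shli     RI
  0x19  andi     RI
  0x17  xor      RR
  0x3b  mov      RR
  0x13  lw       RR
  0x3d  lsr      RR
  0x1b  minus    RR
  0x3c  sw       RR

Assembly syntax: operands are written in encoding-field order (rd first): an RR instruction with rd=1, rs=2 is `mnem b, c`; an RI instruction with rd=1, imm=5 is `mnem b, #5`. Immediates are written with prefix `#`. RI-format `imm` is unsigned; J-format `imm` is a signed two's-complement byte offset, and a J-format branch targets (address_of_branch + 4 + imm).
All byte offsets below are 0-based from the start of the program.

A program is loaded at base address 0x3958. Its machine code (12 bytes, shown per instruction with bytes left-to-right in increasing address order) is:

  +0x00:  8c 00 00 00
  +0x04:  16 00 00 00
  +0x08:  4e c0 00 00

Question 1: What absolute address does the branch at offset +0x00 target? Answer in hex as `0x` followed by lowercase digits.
off 0x00: read 8c 00 00 00 as big → 0x8c000000
  top 6b → 0x23 → goto [J]
  imm@[25:0]=0x0 ⇒ #0
  target = base 0x3958 + off 0x00 + 4 + imm 0 = 0x395c

0x395c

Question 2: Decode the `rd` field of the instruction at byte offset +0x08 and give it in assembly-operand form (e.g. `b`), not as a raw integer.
@+08  big-endian(4e c0 00 00) = 0x4ec00000
  opcode bits[31:26]=0x13: lw/RR
  rd: (w>>24)&0x3=0x2 → c
  rs: (w>>22)&0x3=0x3 → d

c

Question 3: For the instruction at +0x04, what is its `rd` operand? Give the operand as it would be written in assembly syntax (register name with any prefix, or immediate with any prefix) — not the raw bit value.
c

off 0x04: read 16 00 00 00 as big → 0x16000000
  opcode bits[31:26]=0x5: neg/R
  rd: (w>>24)&0x3=0x2 → c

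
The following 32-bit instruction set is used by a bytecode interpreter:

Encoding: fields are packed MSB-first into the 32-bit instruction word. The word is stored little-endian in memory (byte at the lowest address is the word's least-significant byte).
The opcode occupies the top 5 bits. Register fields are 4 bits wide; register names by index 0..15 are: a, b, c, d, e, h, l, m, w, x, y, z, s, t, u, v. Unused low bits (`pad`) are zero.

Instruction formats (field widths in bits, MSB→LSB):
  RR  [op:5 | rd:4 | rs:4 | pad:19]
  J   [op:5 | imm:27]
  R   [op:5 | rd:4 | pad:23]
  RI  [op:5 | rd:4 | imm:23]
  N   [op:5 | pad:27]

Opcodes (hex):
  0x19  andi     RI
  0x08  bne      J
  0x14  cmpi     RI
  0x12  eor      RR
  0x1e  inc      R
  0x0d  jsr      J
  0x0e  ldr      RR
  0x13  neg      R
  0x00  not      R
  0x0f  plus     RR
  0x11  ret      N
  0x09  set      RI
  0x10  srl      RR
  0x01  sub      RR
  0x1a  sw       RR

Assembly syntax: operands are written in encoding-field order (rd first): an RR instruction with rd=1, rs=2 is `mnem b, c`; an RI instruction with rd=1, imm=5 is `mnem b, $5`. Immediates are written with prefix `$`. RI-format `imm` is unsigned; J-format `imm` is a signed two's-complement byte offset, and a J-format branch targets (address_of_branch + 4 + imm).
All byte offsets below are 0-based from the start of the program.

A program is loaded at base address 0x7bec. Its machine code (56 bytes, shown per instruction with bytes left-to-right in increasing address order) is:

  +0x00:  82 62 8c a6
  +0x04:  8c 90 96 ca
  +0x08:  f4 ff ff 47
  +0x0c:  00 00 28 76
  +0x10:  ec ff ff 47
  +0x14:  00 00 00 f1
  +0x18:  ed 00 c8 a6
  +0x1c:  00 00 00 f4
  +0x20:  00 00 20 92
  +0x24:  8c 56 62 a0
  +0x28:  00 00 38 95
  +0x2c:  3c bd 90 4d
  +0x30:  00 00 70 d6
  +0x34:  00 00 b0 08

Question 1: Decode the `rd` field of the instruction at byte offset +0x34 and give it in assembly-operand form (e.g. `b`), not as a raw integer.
b

[34] 00 00 b0 08 → 0x08b00000
  opcode bits[31:27]=0x1: sub/RR
  [26:23] rd=1 = b
  [22:19] rs=6 = l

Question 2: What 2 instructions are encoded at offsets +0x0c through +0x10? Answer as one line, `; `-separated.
ldr s, h; bne $-20

+0x0c: 00 00 28 76 ⇒ word 0x76280000 (little)
  op=0x76280000>>27=0xe ⇒ ldr (RR)
  rd: (w>>23)&0xf=0xc → s
  rs: (w>>19)&0xf=0x5 → h
+0x10: ec ff ff 47 ⇒ word 0x47ffffec (little)
  op=0x47ffffec>>27=0x8 ⇒ bne (J)
  imm: (w>>0)&0x7ffffff=0x7ffffec (s27→-20) → $-20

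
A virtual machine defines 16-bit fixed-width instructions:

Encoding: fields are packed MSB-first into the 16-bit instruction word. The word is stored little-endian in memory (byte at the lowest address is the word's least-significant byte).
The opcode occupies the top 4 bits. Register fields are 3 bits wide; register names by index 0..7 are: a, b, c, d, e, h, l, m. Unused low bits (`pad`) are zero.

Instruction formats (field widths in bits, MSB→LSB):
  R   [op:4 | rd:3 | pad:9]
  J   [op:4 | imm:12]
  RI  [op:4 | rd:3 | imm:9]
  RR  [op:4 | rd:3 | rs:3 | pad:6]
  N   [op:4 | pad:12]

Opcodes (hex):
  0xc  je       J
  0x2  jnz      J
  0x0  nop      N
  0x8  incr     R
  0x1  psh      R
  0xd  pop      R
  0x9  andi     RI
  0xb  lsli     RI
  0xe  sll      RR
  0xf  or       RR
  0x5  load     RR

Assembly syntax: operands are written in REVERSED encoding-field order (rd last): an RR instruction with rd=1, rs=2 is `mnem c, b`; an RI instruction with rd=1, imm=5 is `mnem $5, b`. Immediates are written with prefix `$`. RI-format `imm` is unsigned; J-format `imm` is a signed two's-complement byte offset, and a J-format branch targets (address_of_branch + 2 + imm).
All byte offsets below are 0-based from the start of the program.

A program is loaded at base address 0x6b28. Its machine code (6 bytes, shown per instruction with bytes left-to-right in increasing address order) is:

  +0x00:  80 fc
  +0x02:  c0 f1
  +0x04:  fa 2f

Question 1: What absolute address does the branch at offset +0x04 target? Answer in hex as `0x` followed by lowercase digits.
0x6b28

off 0x04: read fa 2f as little → 0x2ffa
  opcode bits[15:12]=0x2: jnz/J
  imm: (w>>0)&0xfff=0xffa (s12→-6) → $-6
  target = base 0x6b28 + off 0x04 + 2 + imm -6 = 0x6b28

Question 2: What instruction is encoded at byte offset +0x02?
+0x02: c0 f1 ⇒ word 0xf1c0 (little)
  op=0xf1c0>>12=0xf ⇒ or (RR)
  rd@[11:9]=0x0 ⇒ a
  rs@[8:6]=0x7 ⇒ m

or m, a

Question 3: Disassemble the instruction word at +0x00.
[00] 80 fc → 0xfc80
  op=0xfc80>>12=0xf ⇒ or (RR)
  [11:9] rd=6 = l
  [8:6] rs=2 = c

or c, l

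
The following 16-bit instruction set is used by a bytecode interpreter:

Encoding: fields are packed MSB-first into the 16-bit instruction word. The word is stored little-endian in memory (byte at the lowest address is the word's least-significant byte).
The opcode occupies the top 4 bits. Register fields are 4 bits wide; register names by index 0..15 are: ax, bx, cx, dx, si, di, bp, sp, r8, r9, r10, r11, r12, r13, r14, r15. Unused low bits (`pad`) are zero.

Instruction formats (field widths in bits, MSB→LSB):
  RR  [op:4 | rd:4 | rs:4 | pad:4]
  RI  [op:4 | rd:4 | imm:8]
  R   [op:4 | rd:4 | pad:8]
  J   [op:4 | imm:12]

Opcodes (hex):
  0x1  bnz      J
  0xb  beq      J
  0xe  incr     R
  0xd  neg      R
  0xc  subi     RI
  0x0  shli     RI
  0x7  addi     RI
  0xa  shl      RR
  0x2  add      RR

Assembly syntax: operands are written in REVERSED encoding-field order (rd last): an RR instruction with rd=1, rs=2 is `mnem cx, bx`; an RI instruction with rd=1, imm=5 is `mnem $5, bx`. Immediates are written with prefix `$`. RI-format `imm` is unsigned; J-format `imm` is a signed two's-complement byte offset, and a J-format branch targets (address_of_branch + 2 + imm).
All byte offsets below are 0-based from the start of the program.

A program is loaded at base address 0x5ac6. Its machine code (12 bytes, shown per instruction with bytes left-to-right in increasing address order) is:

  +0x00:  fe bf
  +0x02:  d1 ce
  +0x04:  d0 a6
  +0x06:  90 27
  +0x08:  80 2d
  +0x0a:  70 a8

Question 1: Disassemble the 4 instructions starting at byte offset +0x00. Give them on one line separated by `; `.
beq $-2; subi $209, r14; shl r13, bp; add r9, sp

@+00  little-endian(fe bf) = 0xbffe
  opcode bits[15:12]=0xb: beq/J
  imm: (w>>0)&0xfff=0xffe (s12→-2) → $-2
@+02  little-endian(d1 ce) = 0xced1
  opcode bits[15:12]=0xc: subi/RI
  rd: (w>>8)&0xf=0xe → r14
  imm: (w>>0)&0xff=0xd1 → $209
@+04  little-endian(d0 a6) = 0xa6d0
  opcode bits[15:12]=0xa: shl/RR
  rd: (w>>8)&0xf=0x6 → bp
  rs: (w>>4)&0xf=0xd → r13
@+06  little-endian(90 27) = 0x2790
  opcode bits[15:12]=0x2: add/RR
  rd: (w>>8)&0xf=0x7 → sp
  rs: (w>>4)&0xf=0x9 → r9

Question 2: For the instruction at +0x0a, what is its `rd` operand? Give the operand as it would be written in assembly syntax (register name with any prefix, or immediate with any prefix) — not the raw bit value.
r8

off 0x0a: read 70 a8 as little → 0xa870
  opcode bits[15:12]=0xa: shl/RR
  rd@[11:8]=0x8 ⇒ r8
  rs@[7:4]=0x7 ⇒ sp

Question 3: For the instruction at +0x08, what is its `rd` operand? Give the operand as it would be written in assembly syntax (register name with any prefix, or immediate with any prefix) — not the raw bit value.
r13

+0x08: 80 2d ⇒ word 0x2d80 (little)
  top 4b → 0x2 → add [RR]
  rd@[11:8]=0xd ⇒ r13
  rs@[7:4]=0x8 ⇒ r8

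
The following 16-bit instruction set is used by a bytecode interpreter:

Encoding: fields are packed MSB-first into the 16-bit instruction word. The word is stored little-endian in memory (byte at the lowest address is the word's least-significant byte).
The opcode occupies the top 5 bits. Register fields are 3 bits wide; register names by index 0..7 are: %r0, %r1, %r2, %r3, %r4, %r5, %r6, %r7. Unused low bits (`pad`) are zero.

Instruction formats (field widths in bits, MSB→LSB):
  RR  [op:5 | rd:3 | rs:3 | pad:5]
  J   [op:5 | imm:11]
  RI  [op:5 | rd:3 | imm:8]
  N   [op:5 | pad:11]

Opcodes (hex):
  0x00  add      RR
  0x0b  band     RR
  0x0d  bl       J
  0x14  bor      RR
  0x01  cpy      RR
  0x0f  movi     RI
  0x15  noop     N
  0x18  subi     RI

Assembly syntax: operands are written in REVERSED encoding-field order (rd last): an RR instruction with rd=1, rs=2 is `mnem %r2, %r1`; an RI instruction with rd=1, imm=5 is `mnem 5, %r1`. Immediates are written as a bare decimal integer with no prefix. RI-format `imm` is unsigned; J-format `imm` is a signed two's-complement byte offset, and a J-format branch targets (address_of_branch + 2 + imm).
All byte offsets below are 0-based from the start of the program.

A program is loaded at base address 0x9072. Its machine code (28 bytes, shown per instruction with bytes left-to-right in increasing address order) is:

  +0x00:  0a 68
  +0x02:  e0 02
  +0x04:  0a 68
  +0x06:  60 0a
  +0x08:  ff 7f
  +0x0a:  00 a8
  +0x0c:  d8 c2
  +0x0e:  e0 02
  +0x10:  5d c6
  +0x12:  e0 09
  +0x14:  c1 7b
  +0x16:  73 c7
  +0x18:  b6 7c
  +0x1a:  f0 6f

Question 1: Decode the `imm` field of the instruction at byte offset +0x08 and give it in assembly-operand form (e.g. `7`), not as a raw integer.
255

[08] ff 7f → 0x7fff
  top 5b → 0xf → movi [RI]
  rd: (w>>8)&0x7=0x7 → %r7
  imm: (w>>0)&0xff=0xff → 255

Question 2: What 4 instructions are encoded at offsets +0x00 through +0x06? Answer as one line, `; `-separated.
bl 10; add %r7, %r2; bl 10; cpy %r3, %r2

[00] 0a 68 → 0x680a
  top 5b → 0xd → bl [J]
  imm: (w>>0)&0x7ff=0xa → 10
[02] e0 02 → 0x02e0
  top 5b → 0x0 → add [RR]
  rd: (w>>8)&0x7=0x2 → %r2
  rs: (w>>5)&0x7=0x7 → %r7
[04] 0a 68 → 0x680a
  top 5b → 0xd → bl [J]
  imm: (w>>0)&0x7ff=0xa → 10
[06] 60 0a → 0x0a60
  top 5b → 0x1 → cpy [RR]
  rd: (w>>8)&0x7=0x2 → %r2
  rs: (w>>5)&0x7=0x3 → %r3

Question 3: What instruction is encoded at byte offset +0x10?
@+10  little-endian(5d c6) = 0xc65d
  opcode bits[15:11]=0x18: subi/RI
  rd@[10:8]=0x6 ⇒ %r6
  imm@[7:0]=0x5d ⇒ 93

subi 93, %r6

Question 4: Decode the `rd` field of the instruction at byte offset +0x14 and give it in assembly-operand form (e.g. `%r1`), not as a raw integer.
+0x14: c1 7b ⇒ word 0x7bc1 (little)
  op=0x7bc1>>11=0xf ⇒ movi (RI)
  [10:8] rd=3 = %r3
  [7:0] imm=193 = 193

%r3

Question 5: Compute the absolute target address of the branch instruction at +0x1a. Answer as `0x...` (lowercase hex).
@+1a  little-endian(f0 6f) = 0x6ff0
  opcode bits[15:11]=0xd: bl/J
  imm@[10:0]=0x7f0 (s11→-16) ⇒ -16
  target = base 0x9072 + off 0x1a + 2 + imm -16 = 0x907e

0x907e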